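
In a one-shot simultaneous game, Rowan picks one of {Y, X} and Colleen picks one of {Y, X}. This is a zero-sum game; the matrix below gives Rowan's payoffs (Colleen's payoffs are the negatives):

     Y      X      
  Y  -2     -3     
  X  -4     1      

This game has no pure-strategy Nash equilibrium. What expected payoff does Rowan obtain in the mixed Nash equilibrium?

-7/3

Colleen's mix must leave Rowan indifferent between Y and X.
  Rowan's payoff from Y: q·(-2) + (1−q)·(-3) = q - 3
  Rowan's payoff from X: q·(-4) + (1−q)·1 = -5q + 1
  q - 3 = -5q + 1  ⇒  6q = 4  ⇒  q = 2/3.
At equilibrium Rowan is indifferent across rows, so Rowan's payoff equals the payoff from Y: (2/3)·(-2) + (1/3)·(-3) = -7/3.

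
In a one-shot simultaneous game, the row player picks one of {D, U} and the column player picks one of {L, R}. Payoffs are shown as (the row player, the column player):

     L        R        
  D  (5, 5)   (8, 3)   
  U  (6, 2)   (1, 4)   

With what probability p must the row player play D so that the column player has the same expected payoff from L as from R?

p = 1/2

In a mixed equilibrium the column player is indifferent between L and R; this condition fixes p.
  the column player's expected payoff from L: p·5 + (1−p)·2 = 3p + 2
  the column player's expected payoff from R: p·3 + (1−p)·4 = -p + 4
  3p + 2 = -p + 4  ⇒  4p = 2  ⇒  p = 1/2.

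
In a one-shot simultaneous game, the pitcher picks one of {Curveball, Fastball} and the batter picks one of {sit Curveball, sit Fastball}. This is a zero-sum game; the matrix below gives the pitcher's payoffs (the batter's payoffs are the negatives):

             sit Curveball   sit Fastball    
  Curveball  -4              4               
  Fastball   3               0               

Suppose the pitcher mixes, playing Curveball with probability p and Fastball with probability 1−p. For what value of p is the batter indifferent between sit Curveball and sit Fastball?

Set the batter's expected payoff from sit Curveball equal to that from sit Fastball:
  the batter's payoff to sit Curveball: p·4 + (1−p)·(-3) = 7p - 3
  the batter's payoff to sit Fastball: p·(-4) + (1−p)·0 = -4p
  7p - 3 = -4p  ⇒  11p = 3  ⇒  p = 3/11.

p = 3/11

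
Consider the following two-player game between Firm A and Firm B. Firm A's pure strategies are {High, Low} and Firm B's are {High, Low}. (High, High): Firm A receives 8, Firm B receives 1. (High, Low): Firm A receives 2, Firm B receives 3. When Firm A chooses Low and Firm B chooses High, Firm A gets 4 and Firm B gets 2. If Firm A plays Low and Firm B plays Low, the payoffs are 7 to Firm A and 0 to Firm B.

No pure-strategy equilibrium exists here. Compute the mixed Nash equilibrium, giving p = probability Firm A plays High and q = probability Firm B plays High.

p = 1/2, q = 5/9

Firm A's mix must leave Firm B indifferent between High and Low.
  Firm B's payoff to High: p·1 + (1−p)·2 = -p + 2
  Firm B's payoff to Low: p·3 + (1−p)·0 = 3p
  -p + 2 = 3p  ⇒  -4p = -2  ⇒  p = 1/2.
Firm A's indifference between High and Low determines Firm B's mixing probability q:
  Firm A's expected payoff from High: q·8 + (1−q)·2 = 6q + 2
  Firm A's expected payoff from Low: q·4 + (1−q)·7 = -3q + 7
  6q + 2 = -3q + 7  ⇒  9q = 5  ⇒  q = 5/9.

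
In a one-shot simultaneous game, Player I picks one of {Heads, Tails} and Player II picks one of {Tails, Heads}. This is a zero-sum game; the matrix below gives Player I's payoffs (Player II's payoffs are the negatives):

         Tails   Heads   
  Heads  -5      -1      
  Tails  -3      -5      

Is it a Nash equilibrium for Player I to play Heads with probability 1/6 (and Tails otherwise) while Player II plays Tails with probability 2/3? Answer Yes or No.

Given Player I's mix p = 1/6, Player II's payoff from Tails is 10/3 but from Heads is 13/3. Player II strictly prefers Heads, so Player II would not mix.
So the proposed profile is not a Nash equilibrium.

No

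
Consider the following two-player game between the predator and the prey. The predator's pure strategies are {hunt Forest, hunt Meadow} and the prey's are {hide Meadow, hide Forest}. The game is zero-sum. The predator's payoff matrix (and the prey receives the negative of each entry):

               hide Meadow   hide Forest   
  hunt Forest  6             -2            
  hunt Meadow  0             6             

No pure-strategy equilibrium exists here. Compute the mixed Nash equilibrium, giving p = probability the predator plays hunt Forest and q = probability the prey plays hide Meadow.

The prey's indifference between hide Meadow and hide Forest determines the predator's mixing probability p:
  the prey's payoff from hide Meadow: p·(-6) + (1−p)·0 = -6p
  the prey's payoff from hide Forest: p·2 + (1−p)·(-6) = 8p - 6
  -6p = 8p - 6  ⇒  -14p = -6  ⇒  p = 3/7.
Set the predator's expected payoff from hunt Forest equal to that from hunt Meadow:
  the predator's payoff from hunt Forest: q·6 + (1−q)·(-2) = 8q - 2
  the predator's payoff from hunt Meadow: q·0 + (1−q)·6 = -6q + 6
  8q - 2 = -6q + 6  ⇒  14q = 8  ⇒  q = 4/7.

p = 3/7, q = 4/7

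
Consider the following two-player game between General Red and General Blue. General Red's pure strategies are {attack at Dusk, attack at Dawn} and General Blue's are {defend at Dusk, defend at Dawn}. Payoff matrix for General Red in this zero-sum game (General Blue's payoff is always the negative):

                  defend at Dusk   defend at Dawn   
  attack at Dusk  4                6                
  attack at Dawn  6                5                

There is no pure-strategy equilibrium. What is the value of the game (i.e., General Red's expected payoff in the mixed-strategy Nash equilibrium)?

General Blue's mix must leave General Red indifferent between attack at Dusk and attack at Dawn.
  General Red's expected payoff from attack at Dusk: q·4 + (1−q)·6 = -2q + 6
  General Red's expected payoff from attack at Dawn: q·6 + (1−q)·5 = q + 5
  -2q + 6 = q + 5  ⇒  -3q = -1  ⇒  q = 1/3.
The value is General Red's expected payoff against this mix (using attack at Dusk): (1/3)·4 + (2/3)·6 = 16/3.

v = 16/3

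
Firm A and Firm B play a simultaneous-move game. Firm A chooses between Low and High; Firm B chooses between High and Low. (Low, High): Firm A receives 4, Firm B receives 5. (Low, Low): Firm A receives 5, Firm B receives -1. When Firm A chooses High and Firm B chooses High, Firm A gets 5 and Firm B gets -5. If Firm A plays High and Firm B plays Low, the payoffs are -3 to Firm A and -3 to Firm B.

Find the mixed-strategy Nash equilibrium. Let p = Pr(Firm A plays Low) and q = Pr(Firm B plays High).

Firm B's indifference between High and Low determines Firm A's mixing probability p:
  Firm B's payoff to High: p·5 + (1−p)·(-5) = 10p - 5
  Firm B's payoff to Low: p·(-1) + (1−p)·(-3) = 2p - 3
  10p - 5 = 2p - 3  ⇒  8p = 2  ⇒  p = 1/4.
Set Firm A's expected payoff from Low equal to that from High:
  Firm A's payoff to Low: q·4 + (1−q)·5 = -q + 5
  Firm A's payoff to High: q·5 + (1−q)·(-3) = 8q - 3
  -q + 5 = 8q - 3  ⇒  -9q = -8  ⇒  q = 8/9.

p = 1/4, q = 8/9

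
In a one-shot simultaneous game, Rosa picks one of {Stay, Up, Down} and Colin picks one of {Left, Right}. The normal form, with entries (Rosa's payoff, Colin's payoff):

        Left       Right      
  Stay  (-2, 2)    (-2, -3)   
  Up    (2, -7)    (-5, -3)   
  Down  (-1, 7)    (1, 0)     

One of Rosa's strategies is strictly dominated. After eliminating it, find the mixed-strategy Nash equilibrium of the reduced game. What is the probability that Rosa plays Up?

p = 7/11

Rosa's strategy Stay is strictly dominated by Down: -1 > -2 and 1 > -2. Eliminate Stay.
Rosa's mix must leave Colin indifferent between Left and Right.
  Colin's expected payoff from Left: p·(-7) + (1−p)·7 = -14p + 7
  Colin's expected payoff from Right: p·(-3) + (1−p)·0 = -3p
  -14p + 7 = -3p  ⇒  -11p = -7  ⇒  p = 7/11.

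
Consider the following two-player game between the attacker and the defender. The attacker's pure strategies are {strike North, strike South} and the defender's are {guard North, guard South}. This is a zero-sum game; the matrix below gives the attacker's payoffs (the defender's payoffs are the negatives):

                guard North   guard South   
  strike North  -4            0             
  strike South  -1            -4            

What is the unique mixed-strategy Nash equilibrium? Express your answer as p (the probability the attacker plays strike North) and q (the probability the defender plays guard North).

Set the defender's expected payoff from guard North equal to that from guard South:
  the defender's expected payoff from guard North: p·4 + (1−p)·1 = 3p + 1
  the defender's expected payoff from guard South: p·0 + (1−p)·4 = -4p + 4
  3p + 1 = -4p + 4  ⇒  7p = 3  ⇒  p = 3/7.
For the attacker to be willing to mix, the attacker must be indifferent between strike North and strike South, which pins down the defender's mix.
  the attacker's payoff to strike North: q·(-4) + (1−q)·0 = -4q
  the attacker's payoff to strike South: q·(-1) + (1−q)·(-4) = 3q - 4
  -4q = 3q - 4  ⇒  -7q = -4  ⇒  q = 4/7.

p = 3/7, q = 4/7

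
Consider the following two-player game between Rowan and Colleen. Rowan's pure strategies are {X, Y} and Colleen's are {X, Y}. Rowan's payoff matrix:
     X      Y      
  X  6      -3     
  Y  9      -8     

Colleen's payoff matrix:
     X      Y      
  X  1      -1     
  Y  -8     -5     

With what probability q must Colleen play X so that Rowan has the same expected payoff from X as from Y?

In a mixed equilibrium Rowan is indifferent between X and Y; this condition fixes q.
  Rowan's expected payoff from X: q·6 + (1−q)·(-3) = 9q - 3
  Rowan's expected payoff from Y: q·9 + (1−q)·(-8) = 17q - 8
  9q - 3 = 17q - 8  ⇒  -8q = -5  ⇒  q = 5/8.

q = 5/8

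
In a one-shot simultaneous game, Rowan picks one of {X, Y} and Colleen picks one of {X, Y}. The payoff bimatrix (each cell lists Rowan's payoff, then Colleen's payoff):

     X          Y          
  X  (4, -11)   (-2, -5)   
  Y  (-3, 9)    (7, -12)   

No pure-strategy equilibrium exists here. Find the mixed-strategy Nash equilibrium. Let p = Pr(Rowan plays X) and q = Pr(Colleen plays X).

Set Colleen's expected payoff from X equal to that from Y:
  Colleen's payoff from X: p·(-11) + (1−p)·9 = -20p + 9
  Colleen's payoff from Y: p·(-5) + (1−p)·(-12) = 7p - 12
  -20p + 9 = 7p - 12  ⇒  -27p = -21  ⇒  p = 7/9.
Set Rowan's expected payoff from X equal to that from Y:
  Rowan's payoff to X: q·4 + (1−q)·(-2) = 6q - 2
  Rowan's payoff to Y: q·(-3) + (1−q)·7 = -10q + 7
  6q - 2 = -10q + 7  ⇒  16q = 9  ⇒  q = 9/16.

p = 7/9, q = 9/16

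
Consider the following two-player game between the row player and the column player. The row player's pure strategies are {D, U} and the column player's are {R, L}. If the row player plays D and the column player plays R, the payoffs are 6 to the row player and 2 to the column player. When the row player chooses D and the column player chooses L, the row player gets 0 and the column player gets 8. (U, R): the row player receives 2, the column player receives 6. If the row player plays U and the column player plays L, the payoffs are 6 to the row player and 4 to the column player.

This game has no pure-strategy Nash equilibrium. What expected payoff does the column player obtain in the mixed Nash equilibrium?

Set the column player's expected payoff from R equal to that from L:
  the column player's payoff from R: p·2 + (1−p)·6 = -4p + 6
  the column player's payoff from L: p·8 + (1−p)·4 = 4p + 4
  -4p + 6 = 4p + 4  ⇒  -8p = -2  ⇒  p = 1/4.
At equilibrium the column player is indifferent across columns, so the column player's payoff equals the payoff from R: (1/4)·2 + (3/4)·6 = 5.

5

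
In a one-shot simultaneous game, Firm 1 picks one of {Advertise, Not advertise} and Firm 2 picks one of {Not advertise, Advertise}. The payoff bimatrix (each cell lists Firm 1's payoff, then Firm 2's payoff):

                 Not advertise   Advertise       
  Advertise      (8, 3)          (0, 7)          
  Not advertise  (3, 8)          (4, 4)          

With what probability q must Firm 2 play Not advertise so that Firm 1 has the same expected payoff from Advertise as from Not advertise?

Firm 2's mix must leave Firm 1 indifferent between Advertise and Not advertise.
  Firm 1's payoff to Advertise: q·8 + (1−q)·0 = 8q
  Firm 1's payoff to Not advertise: q·3 + (1−q)·4 = -q + 4
  8q = -q + 4  ⇒  9q = 4  ⇒  q = 4/9.

q = 4/9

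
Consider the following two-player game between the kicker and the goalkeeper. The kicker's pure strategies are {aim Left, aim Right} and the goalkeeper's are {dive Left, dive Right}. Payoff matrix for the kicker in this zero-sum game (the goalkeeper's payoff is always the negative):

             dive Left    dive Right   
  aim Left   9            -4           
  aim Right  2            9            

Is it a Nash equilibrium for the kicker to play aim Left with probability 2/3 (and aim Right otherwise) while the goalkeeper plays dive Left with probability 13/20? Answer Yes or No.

No

Given the kicker's mix p = 2/3, the goalkeeper's payoff from dive Left is -20/3 but from dive Right is -1/3. The goalkeeper strictly prefers dive Right, so the goalkeeper would not mix.
So the proposed profile is not a Nash equilibrium.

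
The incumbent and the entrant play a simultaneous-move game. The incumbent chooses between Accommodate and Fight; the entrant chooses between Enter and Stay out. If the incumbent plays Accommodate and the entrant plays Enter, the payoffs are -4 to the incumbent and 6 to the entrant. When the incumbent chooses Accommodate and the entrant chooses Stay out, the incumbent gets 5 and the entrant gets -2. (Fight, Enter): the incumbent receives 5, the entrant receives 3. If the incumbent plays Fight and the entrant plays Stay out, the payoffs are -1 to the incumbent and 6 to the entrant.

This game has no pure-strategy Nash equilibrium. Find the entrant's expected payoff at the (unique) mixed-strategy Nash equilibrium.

42/11

In a mixed equilibrium the entrant is indifferent between Enter and Stay out; this condition fixes p.
  the entrant's payoff to Enter: p·6 + (1−p)·3 = 3p + 3
  the entrant's payoff to Stay out: p·(-2) + (1−p)·6 = -8p + 6
  3p + 3 = -8p + 6  ⇒  11p = 3  ⇒  p = 3/11.
At equilibrium the entrant is indifferent across columns, so the entrant's payoff equals the payoff from Enter: (3/11)·6 + (8/11)·3 = 42/11.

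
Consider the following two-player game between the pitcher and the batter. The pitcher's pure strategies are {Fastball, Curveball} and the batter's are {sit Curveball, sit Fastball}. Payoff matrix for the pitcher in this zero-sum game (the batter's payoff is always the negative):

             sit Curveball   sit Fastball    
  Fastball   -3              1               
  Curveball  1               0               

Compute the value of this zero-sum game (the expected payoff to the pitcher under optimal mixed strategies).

In a mixed equilibrium the pitcher is indifferent between Fastball and Curveball; this condition fixes q.
  the pitcher's payoff to Fastball: q·(-3) + (1−q)·1 = -4q + 1
  the pitcher's payoff to Curveball: q·1 + (1−q)·0 = q
  -4q + 1 = q  ⇒  -5q = -1  ⇒  q = 1/5.
The value is the pitcher's expected payoff against this mix (using Fastball): (1/5)·(-3) + (4/5)·1 = 1/5.

v = 1/5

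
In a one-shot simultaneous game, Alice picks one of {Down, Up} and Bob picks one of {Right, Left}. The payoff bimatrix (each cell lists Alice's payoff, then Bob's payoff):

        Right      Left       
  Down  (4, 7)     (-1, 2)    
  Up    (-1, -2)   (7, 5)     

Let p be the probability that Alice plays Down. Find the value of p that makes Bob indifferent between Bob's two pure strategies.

p = 7/12

For Bob to be willing to mix, Bob must be indifferent between Right and Left, which pins down Alice's mix.
  Bob's payoff from Right: p·7 + (1−p)·(-2) = 9p - 2
  Bob's payoff from Left: p·2 + (1−p)·5 = -3p + 5
  9p - 2 = -3p + 5  ⇒  12p = 7  ⇒  p = 7/12.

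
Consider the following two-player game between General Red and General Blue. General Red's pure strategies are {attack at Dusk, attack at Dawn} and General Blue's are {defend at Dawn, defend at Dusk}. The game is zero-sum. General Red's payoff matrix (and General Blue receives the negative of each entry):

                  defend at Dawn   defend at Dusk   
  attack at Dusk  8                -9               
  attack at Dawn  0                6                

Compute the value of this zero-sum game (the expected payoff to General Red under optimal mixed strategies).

General Red's indifference between attack at Dusk and attack at Dawn determines General Blue's mixing probability q:
  General Red's payoff to attack at Dusk: q·8 + (1−q)·(-9) = 17q - 9
  General Red's payoff to attack at Dawn: q·0 + (1−q)·6 = -6q + 6
  17q - 9 = -6q + 6  ⇒  23q = 15  ⇒  q = 15/23.
The value is General Red's expected payoff against this mix (using attack at Dusk): (15/23)·8 + (8/23)·(-9) = 48/23.

v = 48/23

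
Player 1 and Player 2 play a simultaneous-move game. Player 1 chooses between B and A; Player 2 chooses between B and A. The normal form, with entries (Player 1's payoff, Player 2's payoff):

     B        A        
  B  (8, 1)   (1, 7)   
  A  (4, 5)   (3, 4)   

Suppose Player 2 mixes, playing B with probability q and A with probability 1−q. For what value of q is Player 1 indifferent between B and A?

q = 1/3

Set Player 1's expected payoff from B equal to that from A:
  Player 1's payoff to B: q·8 + (1−q)·1 = 7q + 1
  Player 1's payoff to A: q·4 + (1−q)·3 = q + 3
  7q + 1 = q + 3  ⇒  6q = 2  ⇒  q = 1/3.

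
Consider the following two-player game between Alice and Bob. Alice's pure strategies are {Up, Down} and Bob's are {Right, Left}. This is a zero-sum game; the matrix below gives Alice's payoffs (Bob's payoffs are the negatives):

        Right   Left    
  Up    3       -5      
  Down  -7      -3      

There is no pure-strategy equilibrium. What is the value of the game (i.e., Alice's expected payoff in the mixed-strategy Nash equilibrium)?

In a mixed equilibrium Alice is indifferent between Up and Down; this condition fixes q.
  Alice's payoff from Up: q·3 + (1−q)·(-5) = 8q - 5
  Alice's payoff from Down: q·(-7) + (1−q)·(-3) = -4q - 3
  8q - 5 = -4q - 3  ⇒  12q = 2  ⇒  q = 1/6.
The value is Alice's expected payoff against this mix (using Up): (1/6)·3 + (5/6)·(-5) = -11/3.

v = -11/3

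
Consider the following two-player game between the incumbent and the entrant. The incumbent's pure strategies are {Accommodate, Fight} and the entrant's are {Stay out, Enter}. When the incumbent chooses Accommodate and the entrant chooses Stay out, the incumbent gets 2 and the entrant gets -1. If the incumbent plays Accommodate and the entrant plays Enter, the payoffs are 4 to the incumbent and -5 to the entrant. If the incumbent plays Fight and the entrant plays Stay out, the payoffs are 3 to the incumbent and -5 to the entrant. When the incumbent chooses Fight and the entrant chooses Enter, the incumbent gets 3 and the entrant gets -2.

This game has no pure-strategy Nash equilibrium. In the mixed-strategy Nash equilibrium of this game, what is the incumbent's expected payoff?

3

The incumbent's indifference between Accommodate and Fight determines the entrant's mixing probability q:
  the incumbent's payoff from Accommodate: q·2 + (1−q)·4 = -2q + 4
  the incumbent's payoff from Fight: q·3 + (1−q)·3 = 3
  -2q + 4 = 3  ⇒  -2q = -1  ⇒  q = 1/2.
At equilibrium the incumbent is indifferent across rows, so the incumbent's payoff equals the payoff from Accommodate: (1/2)·2 + (1/2)·4 = 3.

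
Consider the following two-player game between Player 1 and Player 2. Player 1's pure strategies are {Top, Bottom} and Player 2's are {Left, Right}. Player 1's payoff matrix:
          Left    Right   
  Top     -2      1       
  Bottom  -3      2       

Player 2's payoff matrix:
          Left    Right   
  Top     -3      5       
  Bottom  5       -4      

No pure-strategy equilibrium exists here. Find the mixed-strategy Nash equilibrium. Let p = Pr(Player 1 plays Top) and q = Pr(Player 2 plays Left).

Set Player 2's expected payoff from Left equal to that from Right:
  Player 2's payoff to Left: p·(-3) + (1−p)·5 = -8p + 5
  Player 2's payoff to Right: p·5 + (1−p)·(-4) = 9p - 4
  -8p + 5 = 9p - 4  ⇒  -17p = -9  ⇒  p = 9/17.
Player 1's indifference between Top and Bottom determines Player 2's mixing probability q:
  Player 1's payoff to Top: q·(-2) + (1−q)·1 = -3q + 1
  Player 1's payoff to Bottom: q·(-3) + (1−q)·2 = -5q + 2
  -3q + 1 = -5q + 2  ⇒  2q = 1  ⇒  q = 1/2.

p = 9/17, q = 1/2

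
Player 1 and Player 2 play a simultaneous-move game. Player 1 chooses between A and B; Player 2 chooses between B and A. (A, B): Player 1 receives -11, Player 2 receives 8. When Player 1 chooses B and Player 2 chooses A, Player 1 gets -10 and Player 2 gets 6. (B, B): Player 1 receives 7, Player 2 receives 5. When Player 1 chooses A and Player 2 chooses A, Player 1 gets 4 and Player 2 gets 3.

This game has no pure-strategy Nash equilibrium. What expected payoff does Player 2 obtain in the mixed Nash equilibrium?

Player 2's indifference between B and A determines Player 1's mixing probability p:
  Player 2's payoff from B: p·8 + (1−p)·5 = 3p + 5
  Player 2's payoff from A: p·3 + (1−p)·6 = -3p + 6
  3p + 5 = -3p + 6  ⇒  6p = 1  ⇒  p = 1/6.
At equilibrium Player 2 is indifferent across columns, so Player 2's payoff equals the payoff from B: (1/6)·8 + (5/6)·5 = 11/2.

11/2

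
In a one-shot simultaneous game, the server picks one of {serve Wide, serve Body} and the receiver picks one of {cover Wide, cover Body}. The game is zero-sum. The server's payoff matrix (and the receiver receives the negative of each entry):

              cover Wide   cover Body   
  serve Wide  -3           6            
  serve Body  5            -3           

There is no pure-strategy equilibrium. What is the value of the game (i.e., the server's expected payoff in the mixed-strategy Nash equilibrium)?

v = 21/17

For the server to be willing to mix, the server must be indifferent between serve Wide and serve Body, which pins down the receiver's mix.
  the server's payoff from serve Wide: q·(-3) + (1−q)·6 = -9q + 6
  the server's payoff from serve Body: q·5 + (1−q)·(-3) = 8q - 3
  -9q + 6 = 8q - 3  ⇒  -17q = -9  ⇒  q = 9/17.
The value is the server's expected payoff against this mix (using serve Wide): (9/17)·(-3) + (8/17)·6 = 21/17.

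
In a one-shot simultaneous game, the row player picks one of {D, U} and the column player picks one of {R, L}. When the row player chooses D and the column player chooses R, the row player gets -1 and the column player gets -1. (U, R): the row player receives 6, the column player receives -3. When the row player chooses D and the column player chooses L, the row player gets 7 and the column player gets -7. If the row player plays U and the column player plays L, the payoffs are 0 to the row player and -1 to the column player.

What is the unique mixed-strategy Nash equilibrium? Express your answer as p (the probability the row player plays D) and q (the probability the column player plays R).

In a mixed equilibrium the column player is indifferent between R and L; this condition fixes p.
  the column player's payoff to R: p·(-1) + (1−p)·(-3) = 2p - 3
  the column player's payoff to L: p·(-7) + (1−p)·(-1) = -6p - 1
  2p - 3 = -6p - 1  ⇒  8p = 2  ⇒  p = 1/4.
The column player's mix must leave the row player indifferent between D and U.
  the row player's payoff to D: q·(-1) + (1−q)·7 = -8q + 7
  the row player's payoff to U: q·6 + (1−q)·0 = 6q
  -8q + 7 = 6q  ⇒  -14q = -7  ⇒  q = 1/2.

p = 1/4, q = 1/2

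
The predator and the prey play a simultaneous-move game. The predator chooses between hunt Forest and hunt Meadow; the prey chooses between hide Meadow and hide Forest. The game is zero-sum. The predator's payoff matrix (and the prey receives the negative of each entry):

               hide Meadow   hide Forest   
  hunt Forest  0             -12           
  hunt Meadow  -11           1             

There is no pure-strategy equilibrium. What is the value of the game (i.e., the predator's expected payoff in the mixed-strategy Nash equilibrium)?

Set the predator's expected payoff from hunt Forest equal to that from hunt Meadow:
  the predator's payoff from hunt Forest: q·0 + (1−q)·(-12) = 12q - 12
  the predator's payoff from hunt Meadow: q·(-11) + (1−q)·1 = -12q + 1
  12q - 12 = -12q + 1  ⇒  24q = 13  ⇒  q = 13/24.
The value is the predator's expected payoff against this mix (using hunt Forest): (13/24)·0 + (11/24)·(-12) = -11/2.

v = -11/2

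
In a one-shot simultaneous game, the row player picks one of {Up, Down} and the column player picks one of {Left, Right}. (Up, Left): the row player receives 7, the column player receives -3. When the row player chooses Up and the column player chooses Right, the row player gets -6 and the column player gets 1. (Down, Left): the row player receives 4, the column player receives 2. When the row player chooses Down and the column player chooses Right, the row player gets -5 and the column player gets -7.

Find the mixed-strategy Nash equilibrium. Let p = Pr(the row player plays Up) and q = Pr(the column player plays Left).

The row player's mix must leave the column player indifferent between Left and Right.
  the column player's expected payoff from Left: p·(-3) + (1−p)·2 = -5p + 2
  the column player's expected payoff from Right: p·1 + (1−p)·(-7) = 8p - 7
  -5p + 2 = 8p - 7  ⇒  -13p = -9  ⇒  p = 9/13.
For the row player to be willing to mix, the row player must be indifferent between Up and Down, which pins down the column player's mix.
  the row player's payoff from Up: q·7 + (1−q)·(-6) = 13q - 6
  the row player's payoff from Down: q·4 + (1−q)·(-5) = 9q - 5
  13q - 6 = 9q - 5  ⇒  4q = 1  ⇒  q = 1/4.

p = 9/13, q = 1/4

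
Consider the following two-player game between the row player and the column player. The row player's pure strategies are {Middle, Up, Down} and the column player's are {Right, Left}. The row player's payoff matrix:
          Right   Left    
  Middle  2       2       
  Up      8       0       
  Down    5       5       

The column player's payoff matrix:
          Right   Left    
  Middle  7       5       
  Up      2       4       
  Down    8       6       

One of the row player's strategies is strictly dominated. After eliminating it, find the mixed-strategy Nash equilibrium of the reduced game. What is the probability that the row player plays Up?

p = 1/2

The row player's strategy Middle is strictly dominated by Down: 5 > 2 and 5 > 2. Eliminate Middle.
In a mixed equilibrium the column player is indifferent between Right and Left; this condition fixes p.
  the column player's payoff to Right: p·2 + (1−p)·8 = -6p + 8
  the column player's payoff to Left: p·4 + (1−p)·6 = -2p + 6
  -6p + 8 = -2p + 6  ⇒  -4p = -2  ⇒  p = 1/2.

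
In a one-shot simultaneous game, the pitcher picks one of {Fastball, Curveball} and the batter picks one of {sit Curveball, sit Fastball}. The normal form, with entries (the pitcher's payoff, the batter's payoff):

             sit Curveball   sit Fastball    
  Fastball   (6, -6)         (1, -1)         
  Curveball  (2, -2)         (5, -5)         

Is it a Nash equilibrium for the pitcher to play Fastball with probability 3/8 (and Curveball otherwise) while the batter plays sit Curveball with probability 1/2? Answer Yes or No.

Check the batter's indifference given the pitcher's mix p = 3/8:
  payoff from sit Curveball = -7/2; payoff from sit Fastball = -7/2 — equal.
Check the pitcher's indifference given the batter's mix q = 1/2:
  payoff from Fastball = 7/2; payoff from Curveball = 7/2 — equal.
Both players are indifferent, so neither can profitably deviate.

Yes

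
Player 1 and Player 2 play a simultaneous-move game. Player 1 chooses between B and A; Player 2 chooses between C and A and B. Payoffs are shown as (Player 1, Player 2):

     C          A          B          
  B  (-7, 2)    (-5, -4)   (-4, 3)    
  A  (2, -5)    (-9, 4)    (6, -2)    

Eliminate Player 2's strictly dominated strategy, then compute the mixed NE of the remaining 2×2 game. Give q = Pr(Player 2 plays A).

q = 5/7

Player 2's strategy C is strictly dominated by B: 3 > 2 and -2 > -5. Eliminate C.
Player 2's mix must leave Player 1 indifferent between B and A.
  Player 1's payoff from B: q·(-5) + (1−q)·(-4) = -q - 4
  Player 1's payoff from A: q·(-9) + (1−q)·6 = -15q + 6
  -q - 4 = -15q + 6  ⇒  14q = 10  ⇒  q = 5/7.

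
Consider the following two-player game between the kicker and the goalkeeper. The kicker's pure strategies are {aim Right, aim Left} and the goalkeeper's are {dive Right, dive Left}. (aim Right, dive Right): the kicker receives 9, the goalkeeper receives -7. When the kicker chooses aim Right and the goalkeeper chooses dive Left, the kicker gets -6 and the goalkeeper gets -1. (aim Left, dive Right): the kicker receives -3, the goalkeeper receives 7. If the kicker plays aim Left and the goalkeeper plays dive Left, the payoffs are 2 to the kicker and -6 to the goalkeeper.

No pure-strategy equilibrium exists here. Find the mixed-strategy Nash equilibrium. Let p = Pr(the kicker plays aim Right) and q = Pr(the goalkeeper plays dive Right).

The goalkeeper's indifference between dive Right and dive Left determines the kicker's mixing probability p:
  the goalkeeper's payoff from dive Right: p·(-7) + (1−p)·7 = -14p + 7
  the goalkeeper's payoff from dive Left: p·(-1) + (1−p)·(-6) = 5p - 6
  -14p + 7 = 5p - 6  ⇒  -19p = -13  ⇒  p = 13/19.
The goalkeeper's mix must leave the kicker indifferent between aim Right and aim Left.
  the kicker's expected payoff from aim Right: q·9 + (1−q)·(-6) = 15q - 6
  the kicker's expected payoff from aim Left: q·(-3) + (1−q)·2 = -5q + 2
  15q - 6 = -5q + 2  ⇒  20q = 8  ⇒  q = 2/5.

p = 13/19, q = 2/5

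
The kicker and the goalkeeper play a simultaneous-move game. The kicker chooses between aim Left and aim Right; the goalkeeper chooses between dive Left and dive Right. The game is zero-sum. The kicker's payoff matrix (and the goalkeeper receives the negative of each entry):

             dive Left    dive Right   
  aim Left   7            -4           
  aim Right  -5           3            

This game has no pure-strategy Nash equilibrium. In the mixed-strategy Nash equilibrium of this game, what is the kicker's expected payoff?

In a mixed equilibrium the kicker is indifferent between aim Left and aim Right; this condition fixes q.
  the kicker's payoff from aim Left: q·7 + (1−q)·(-4) = 11q - 4
  the kicker's payoff from aim Right: q·(-5) + (1−q)·3 = -8q + 3
  11q - 4 = -8q + 3  ⇒  19q = 7  ⇒  q = 7/19.
At equilibrium the kicker is indifferent across rows, so the kicker's payoff equals the payoff from aim Left: (7/19)·7 + (12/19)·(-4) = 1/19.

1/19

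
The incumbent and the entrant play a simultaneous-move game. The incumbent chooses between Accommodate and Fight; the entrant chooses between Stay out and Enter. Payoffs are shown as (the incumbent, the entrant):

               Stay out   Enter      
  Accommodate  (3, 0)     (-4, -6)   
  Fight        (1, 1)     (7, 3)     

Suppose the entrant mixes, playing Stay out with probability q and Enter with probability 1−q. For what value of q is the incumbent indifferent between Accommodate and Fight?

q = 11/13

In a mixed equilibrium the incumbent is indifferent between Accommodate and Fight; this condition fixes q.
  the incumbent's payoff from Accommodate: q·3 + (1−q)·(-4) = 7q - 4
  the incumbent's payoff from Fight: q·1 + (1−q)·7 = -6q + 7
  7q - 4 = -6q + 7  ⇒  13q = 11  ⇒  q = 11/13.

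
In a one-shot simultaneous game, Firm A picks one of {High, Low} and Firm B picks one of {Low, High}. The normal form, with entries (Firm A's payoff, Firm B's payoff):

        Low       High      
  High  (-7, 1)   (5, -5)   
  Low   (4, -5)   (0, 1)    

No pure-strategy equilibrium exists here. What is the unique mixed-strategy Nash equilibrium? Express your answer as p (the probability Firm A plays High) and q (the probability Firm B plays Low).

In a mixed equilibrium Firm B is indifferent between Low and High; this condition fixes p.
  Firm B's payoff from Low: p·1 + (1−p)·(-5) = 6p - 5
  Firm B's payoff from High: p·(-5) + (1−p)·1 = -6p + 1
  6p - 5 = -6p + 1  ⇒  12p = 6  ⇒  p = 1/2.
In a mixed equilibrium Firm A is indifferent between High and Low; this condition fixes q.
  Firm A's expected payoff from High: q·(-7) + (1−q)·5 = -12q + 5
  Firm A's expected payoff from Low: q·4 + (1−q)·0 = 4q
  -12q + 5 = 4q  ⇒  -16q = -5  ⇒  q = 5/16.

p = 1/2, q = 5/16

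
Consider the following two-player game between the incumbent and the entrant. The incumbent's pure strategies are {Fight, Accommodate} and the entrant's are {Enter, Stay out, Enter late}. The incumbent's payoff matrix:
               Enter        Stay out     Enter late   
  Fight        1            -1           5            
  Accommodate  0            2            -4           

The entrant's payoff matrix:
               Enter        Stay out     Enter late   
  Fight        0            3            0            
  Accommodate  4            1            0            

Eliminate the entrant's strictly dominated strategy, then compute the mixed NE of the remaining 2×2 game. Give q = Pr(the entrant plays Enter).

q = 3/4

The entrant's strategy Enter late is strictly dominated by Stay out: 3 > 0 and 1 > 0. Eliminate Enter late.
The incumbent's indifference between Fight and Accommodate determines the entrant's mixing probability q:
  the incumbent's expected payoff from Fight: q·1 + (1−q)·(-1) = 2q - 1
  the incumbent's expected payoff from Accommodate: q·0 + (1−q)·2 = -2q + 2
  2q - 1 = -2q + 2  ⇒  4q = 3  ⇒  q = 3/4.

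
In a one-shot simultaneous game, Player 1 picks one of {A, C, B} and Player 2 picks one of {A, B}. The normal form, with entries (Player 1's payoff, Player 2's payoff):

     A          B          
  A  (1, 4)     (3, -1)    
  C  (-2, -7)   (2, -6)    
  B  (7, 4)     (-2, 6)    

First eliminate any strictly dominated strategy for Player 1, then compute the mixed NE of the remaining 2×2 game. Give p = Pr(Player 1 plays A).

p = 2/7

Player 1's strategy C is strictly dominated by A: 1 > -2 and 3 > 2. Eliminate C.
Set Player 2's expected payoff from A equal to that from B:
  Player 2's payoff from A: p·4 + (1−p)·4 = 4
  Player 2's payoff from B: p·(-1) + (1−p)·6 = -7p + 6
  4 = -7p + 6  ⇒  7p = 2  ⇒  p = 2/7.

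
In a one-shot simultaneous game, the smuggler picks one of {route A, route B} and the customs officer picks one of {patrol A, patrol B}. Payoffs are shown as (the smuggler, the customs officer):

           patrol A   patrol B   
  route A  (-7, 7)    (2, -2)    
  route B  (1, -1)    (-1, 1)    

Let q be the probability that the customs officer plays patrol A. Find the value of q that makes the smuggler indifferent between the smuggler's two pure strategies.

In a mixed equilibrium the smuggler is indifferent between route A and route B; this condition fixes q.
  the smuggler's expected payoff from route A: q·(-7) + (1−q)·2 = -9q + 2
  the smuggler's expected payoff from route B: q·1 + (1−q)·(-1) = 2q - 1
  -9q + 2 = 2q - 1  ⇒  -11q = -3  ⇒  q = 3/11.

q = 3/11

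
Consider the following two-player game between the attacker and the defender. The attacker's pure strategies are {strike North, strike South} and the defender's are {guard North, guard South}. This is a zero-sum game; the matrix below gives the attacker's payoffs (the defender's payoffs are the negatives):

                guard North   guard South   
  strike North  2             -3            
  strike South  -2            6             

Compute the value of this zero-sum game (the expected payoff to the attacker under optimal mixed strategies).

v = 6/13

The attacker's indifference between strike North and strike South determines the defender's mixing probability q:
  the attacker's expected payoff from strike North: q·2 + (1−q)·(-3) = 5q - 3
  the attacker's expected payoff from strike South: q·(-2) + (1−q)·6 = -8q + 6
  5q - 3 = -8q + 6  ⇒  13q = 9  ⇒  q = 9/13.
The value is the attacker's expected payoff against this mix (using strike North): (9/13)·2 + (4/13)·(-3) = 6/13.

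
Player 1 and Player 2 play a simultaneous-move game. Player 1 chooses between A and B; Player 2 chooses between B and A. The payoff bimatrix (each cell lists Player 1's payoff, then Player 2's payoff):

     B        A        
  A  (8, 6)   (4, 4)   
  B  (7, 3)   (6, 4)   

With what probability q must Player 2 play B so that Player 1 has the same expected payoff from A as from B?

Player 2's mix must leave Player 1 indifferent between A and B.
  Player 1's expected payoff from A: q·8 + (1−q)·4 = 4q + 4
  Player 1's expected payoff from B: q·7 + (1−q)·6 = q + 6
  4q + 4 = q + 6  ⇒  3q = 2  ⇒  q = 2/3.

q = 2/3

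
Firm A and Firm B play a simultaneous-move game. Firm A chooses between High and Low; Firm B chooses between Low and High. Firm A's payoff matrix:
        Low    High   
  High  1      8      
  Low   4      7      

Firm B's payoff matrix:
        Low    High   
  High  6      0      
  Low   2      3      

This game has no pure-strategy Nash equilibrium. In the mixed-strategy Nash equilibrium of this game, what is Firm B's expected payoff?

18/7

In a mixed equilibrium Firm B is indifferent between Low and High; this condition fixes p.
  Firm B's payoff from Low: p·6 + (1−p)·2 = 4p + 2
  Firm B's payoff from High: p·0 + (1−p)·3 = -3p + 3
  4p + 2 = -3p + 3  ⇒  7p = 1  ⇒  p = 1/7.
At equilibrium Firm B is indifferent across columns, so Firm B's payoff equals the payoff from Low: (1/7)·6 + (6/7)·2 = 18/7.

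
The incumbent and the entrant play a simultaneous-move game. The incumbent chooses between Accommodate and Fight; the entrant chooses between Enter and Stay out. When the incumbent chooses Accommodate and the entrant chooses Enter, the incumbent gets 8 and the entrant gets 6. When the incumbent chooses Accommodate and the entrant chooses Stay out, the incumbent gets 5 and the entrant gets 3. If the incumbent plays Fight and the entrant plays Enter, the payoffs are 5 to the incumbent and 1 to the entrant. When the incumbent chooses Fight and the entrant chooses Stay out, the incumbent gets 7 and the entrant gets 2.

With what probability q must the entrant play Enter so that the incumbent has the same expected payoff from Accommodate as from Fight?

For the incumbent to be willing to mix, the incumbent must be indifferent between Accommodate and Fight, which pins down the entrant's mix.
  the incumbent's payoff from Accommodate: q·8 + (1−q)·5 = 3q + 5
  the incumbent's payoff from Fight: q·5 + (1−q)·7 = -2q + 7
  3q + 5 = -2q + 7  ⇒  5q = 2  ⇒  q = 2/5.

q = 2/5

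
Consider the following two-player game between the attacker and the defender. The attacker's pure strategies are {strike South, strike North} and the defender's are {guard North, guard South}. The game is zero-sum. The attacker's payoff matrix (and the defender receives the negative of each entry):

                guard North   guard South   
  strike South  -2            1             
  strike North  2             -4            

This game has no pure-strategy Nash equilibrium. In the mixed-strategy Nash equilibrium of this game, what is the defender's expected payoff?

Set the defender's expected payoff from guard North equal to that from guard South:
  the defender's payoff from guard North: p·2 + (1−p)·(-2) = 4p - 2
  the defender's payoff from guard South: p·(-1) + (1−p)·4 = -5p + 4
  4p - 2 = -5p + 4  ⇒  9p = 6  ⇒  p = 2/3.
At equilibrium the defender is indifferent across columns, so the defender's payoff equals the payoff from guard North: (2/3)·2 + (1/3)·(-2) = 2/3.

2/3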